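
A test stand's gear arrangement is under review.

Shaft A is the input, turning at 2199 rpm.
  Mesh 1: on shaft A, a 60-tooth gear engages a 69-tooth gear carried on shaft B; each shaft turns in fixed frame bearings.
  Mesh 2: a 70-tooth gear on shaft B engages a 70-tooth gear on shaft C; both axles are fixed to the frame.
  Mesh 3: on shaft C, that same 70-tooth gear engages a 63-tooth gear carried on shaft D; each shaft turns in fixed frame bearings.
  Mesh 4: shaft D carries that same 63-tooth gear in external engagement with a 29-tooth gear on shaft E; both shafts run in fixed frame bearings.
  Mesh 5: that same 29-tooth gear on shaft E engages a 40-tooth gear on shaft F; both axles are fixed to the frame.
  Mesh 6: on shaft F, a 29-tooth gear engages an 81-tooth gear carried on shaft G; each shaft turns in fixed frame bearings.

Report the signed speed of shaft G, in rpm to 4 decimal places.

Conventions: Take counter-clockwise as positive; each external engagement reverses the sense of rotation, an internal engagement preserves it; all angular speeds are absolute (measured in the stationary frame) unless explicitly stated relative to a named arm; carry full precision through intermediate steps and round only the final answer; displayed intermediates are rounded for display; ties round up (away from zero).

6-mesh fixed-axis compound train (all bearings frame-fixed)
mesh 1 [60T→69T]: ω = 2199.0000×60/69 = 1912.1739 rpm, sense flips to −
mesh 2 [70T→70T]: ω = 1912.1739×70/70 = 1912.1739 rpm, sense flips to +
mesh 3 [70T→63T]: ω = 1912.1739×70/63 = 2124.6377 rpm, sense flips to −
mesh 4 [63T→29T]: ω = 2124.6377×63/29 = 4615.5922 rpm, sense flips to +
mesh 5 [29T→40T]: ω = 4615.5922×29/40 = 3346.3043 rpm, sense flips to −
mesh 6 [29T→81T]: ω = 3346.3043×29/81 = 1198.0596 rpm, sense flips to +
signed output speed = +1198.0596 rpm

+1198.0596 rpm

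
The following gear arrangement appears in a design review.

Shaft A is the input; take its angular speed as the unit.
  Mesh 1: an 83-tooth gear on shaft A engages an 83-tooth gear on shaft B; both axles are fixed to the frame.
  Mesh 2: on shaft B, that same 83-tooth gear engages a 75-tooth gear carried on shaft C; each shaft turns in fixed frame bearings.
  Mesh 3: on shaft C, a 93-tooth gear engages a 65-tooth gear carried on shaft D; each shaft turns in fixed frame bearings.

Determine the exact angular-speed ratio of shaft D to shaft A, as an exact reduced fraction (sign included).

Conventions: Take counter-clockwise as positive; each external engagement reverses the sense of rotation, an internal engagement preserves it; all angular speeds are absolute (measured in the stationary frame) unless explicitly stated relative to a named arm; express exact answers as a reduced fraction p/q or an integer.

class = fixed-axis compound train [3 meshes; 3 ratios multiply, 3 sense flips]
mesh 1 [83T→83T]: running ratio 1, sense −
mesh 2 [83T→75T]: running ratio 83/75, sense +
mesh 3 [93T→65T]: running ratio 2573/1625, sense −
ω_out/ω_in = -2573/1625

-2573/1625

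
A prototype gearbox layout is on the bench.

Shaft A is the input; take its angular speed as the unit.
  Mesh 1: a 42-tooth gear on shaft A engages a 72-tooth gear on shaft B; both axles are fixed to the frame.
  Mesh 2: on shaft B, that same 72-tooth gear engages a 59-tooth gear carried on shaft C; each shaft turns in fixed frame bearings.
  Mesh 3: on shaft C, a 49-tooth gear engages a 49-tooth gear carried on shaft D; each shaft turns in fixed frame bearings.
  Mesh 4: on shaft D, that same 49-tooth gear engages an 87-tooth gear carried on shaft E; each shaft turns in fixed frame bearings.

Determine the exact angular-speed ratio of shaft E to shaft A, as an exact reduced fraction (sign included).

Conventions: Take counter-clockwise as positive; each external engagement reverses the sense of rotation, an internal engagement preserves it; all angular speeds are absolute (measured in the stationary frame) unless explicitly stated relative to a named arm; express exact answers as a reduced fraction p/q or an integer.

class = fixed-axis compound train [4 meshes; 4 ratios multiply, 4 sense flips]
mesh 1 [42T→72T]: running ratio 7/12, sense −
mesh 2 [72T→59T]: running ratio 42/59, sense +
mesh 3 [49T→49T]: running ratio 42/59, sense −
mesh 4 [49T→87T]: running ratio 686/1711, sense +
ω_out/ω_in = 686/1711

686/1711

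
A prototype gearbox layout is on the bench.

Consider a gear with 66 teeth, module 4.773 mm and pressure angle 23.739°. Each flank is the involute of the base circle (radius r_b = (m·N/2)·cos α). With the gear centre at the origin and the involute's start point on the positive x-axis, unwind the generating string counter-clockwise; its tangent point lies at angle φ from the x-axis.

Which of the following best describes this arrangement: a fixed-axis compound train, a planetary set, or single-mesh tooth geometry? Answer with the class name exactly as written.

recognized (one wheel, involute flank): single-mesh tooth geometry, m = 4.773, N = 66
classification: single-mesh tooth geometry

single-mesh tooth geometry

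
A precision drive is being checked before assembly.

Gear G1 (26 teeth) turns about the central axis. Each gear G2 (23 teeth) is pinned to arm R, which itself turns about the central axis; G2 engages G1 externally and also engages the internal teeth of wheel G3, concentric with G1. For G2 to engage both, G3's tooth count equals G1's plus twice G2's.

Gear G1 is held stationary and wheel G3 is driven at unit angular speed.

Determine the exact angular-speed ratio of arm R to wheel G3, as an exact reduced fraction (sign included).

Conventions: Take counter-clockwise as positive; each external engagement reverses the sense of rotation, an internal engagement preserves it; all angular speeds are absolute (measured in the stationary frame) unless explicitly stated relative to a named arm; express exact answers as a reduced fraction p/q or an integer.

planetary set (26T centre, 23T on arm, 72T internal) — Willis relation
ring teeth: 26 + 2·23 = 72
26(ω_sun−ω_arm) = −72(ω_ring−ω_arm),  ω_sun = 0, ω_ring = 1
26(0−ω_arm) = −72(1−ω_arm)  ⇒  98·ω_arm = 72  ⇒  ω_arm = 36/49
ω_out/ω_in = 36/49

36/49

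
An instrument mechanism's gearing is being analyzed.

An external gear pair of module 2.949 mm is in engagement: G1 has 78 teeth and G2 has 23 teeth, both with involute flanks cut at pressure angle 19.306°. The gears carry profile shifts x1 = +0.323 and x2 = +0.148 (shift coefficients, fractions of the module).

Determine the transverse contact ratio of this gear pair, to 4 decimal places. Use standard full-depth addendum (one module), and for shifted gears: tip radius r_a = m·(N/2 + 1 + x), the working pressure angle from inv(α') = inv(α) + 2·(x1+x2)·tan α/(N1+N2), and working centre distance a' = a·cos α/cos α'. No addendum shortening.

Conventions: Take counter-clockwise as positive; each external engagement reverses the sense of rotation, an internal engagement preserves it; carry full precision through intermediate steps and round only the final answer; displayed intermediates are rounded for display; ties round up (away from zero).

class = single-mesh tooth geometry [involute pair 78T × 23T, m = 2.949]
base radii: r_b1 = 108.543510, r_b2 = 32.006420
tip radii: r_a1 = 118.912527, r_a2 = 37.298952
inv(α') = inv(19.306°) + 2·(+0.323+0.148)·tan α/(78+23) = 0.01662659  ⇒  α' = 20.71653°
a' = a·cos α / cos α' = 148.9245·cos 19.306°/cos 20.71653° = 150.265817
action lengths: √(r_a1²−r_b1²) = 48.564344, √(r_a2²−r_b2²) = 19.152048
base pitch p_b = π·m·cos α = 8.743577
CR = (48.564344 + 19.152048 − 150.265817·sin 20.71653°)/8.743577 = 1.665297
contact ratio ≈ 1.6653

1.6653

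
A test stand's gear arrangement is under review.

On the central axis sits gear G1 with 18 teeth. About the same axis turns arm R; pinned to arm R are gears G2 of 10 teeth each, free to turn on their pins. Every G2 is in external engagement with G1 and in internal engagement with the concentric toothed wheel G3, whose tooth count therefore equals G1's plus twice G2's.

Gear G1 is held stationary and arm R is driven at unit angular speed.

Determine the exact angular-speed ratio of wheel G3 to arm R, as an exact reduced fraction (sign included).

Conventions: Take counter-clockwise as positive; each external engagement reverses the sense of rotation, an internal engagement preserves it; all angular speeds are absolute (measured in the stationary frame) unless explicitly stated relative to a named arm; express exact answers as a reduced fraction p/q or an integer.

28/19

recognized (axles ride arm R): planetary set, 18/10/38 teeth
ring teeth: 18 + 2·10 = 38
18(ω_sun−ω_arm) = −38(ω_ring−ω_arm),  ω_sun = 0, ω_arm = 1
ω_ring = 1 − (18/38)(0−1) = 28/19
ω_out/ω_in = 28/19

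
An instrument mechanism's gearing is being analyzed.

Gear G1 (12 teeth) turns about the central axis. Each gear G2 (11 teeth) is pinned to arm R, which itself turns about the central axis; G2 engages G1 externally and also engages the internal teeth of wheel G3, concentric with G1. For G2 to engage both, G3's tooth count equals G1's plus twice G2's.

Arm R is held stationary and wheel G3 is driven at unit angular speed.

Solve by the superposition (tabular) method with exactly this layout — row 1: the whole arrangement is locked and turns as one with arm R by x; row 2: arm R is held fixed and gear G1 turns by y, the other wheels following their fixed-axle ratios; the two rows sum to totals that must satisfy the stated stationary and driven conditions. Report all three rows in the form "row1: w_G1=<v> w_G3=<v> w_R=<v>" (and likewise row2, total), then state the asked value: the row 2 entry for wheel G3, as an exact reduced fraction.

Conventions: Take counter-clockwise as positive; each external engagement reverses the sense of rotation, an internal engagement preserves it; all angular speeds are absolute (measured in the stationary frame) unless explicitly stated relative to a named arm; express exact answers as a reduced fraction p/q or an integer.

row1: w_G1=0 w_G3=0 w_R=0
row2: w_G1=-17/6 w_G3=1 w_R=0
total: w_G1=-17/6 w_G3=1 w_R=0
asked value: 1

planetary set (12T centre, 11T on arm, 34T internal) — Willis relation
row 1: whole set turns with the arm by x
superposition row 2 [arm held]: sun y, ring −(12/34)·y, arm 0
boundary: total ω_arm = x = 0 and total ω_ring = x − (12/34)·y = 1  ⇒  y = -17/6, x = 0
row 2 ring = −(12/34)·(-17/6) = 1
totals (row 1 + row 2): sun 0 + (-17/6) = -17/6, ring 0 + 1 = 1, arm 0 + 0 = 0
asked cell (row2, ring) = 1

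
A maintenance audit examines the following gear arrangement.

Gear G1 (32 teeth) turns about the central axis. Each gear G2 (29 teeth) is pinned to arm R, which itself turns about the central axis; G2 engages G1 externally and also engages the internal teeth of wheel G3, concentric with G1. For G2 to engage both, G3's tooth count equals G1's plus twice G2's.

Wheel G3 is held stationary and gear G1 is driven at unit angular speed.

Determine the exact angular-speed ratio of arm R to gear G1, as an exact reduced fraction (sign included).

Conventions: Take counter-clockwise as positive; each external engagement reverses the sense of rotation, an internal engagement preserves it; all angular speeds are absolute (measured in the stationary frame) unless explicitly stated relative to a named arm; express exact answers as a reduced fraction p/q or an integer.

topology: planetary set — G1 32T / G2 29T / G3 90T, arm = carrier (Willis)
ring teeth: 32 + 2·29 = 90
32(ω_sun−ω_arm) = −90(ω_ring−ω_arm),  ω_ring = 0, ω_sun = 1
32(1−ω_arm) = −90(0−ω_arm)  ⇒  122·ω_arm = 32  ⇒  ω_arm = 16/61
ω_out/ω_in = 16/61

16/61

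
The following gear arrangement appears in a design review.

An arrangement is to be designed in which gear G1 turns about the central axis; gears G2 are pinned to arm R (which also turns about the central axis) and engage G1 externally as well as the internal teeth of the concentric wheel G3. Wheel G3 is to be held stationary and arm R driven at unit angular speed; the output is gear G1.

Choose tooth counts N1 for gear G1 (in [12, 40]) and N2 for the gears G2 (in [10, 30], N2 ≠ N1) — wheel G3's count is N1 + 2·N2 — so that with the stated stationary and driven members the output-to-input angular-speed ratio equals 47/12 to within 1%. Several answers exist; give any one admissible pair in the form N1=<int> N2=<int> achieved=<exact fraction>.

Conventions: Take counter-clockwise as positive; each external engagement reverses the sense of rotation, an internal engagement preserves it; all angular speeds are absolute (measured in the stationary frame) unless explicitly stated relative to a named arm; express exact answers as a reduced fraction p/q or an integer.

topology: planetary set — design target 47/12, arm = carrier (Willis)
Willis with ω_ring = 0: ω_sun/ω_arm = (N1+N3)/N1; set equal to 47/12  ⇒  N3/N1 = 47/12 − 1 = 35/12
N3 = N1 + 2·N2  ⇒  N2/N1 = (N3/N1 − 1)/2 = (35/12 − 1)/2 = 23/24
smallest multiple with N1 ≥ 12 and N2 ≥ 10: k = 1  ⇒  N1 = 1·24 = 24, N2 = 1·23 = 23 (N1 ≤ 40, N2 ≤ 30, N2 ≠ N1 ✓), N3 = 24 + 2·23 = 70
check: (N1+N3)/N1 with N1 = 24, N3 = 70 gives 47/12; |achieved − target| = 0 ≤ 47/1200 ✓

N1=24 N2=23 achieved=47/12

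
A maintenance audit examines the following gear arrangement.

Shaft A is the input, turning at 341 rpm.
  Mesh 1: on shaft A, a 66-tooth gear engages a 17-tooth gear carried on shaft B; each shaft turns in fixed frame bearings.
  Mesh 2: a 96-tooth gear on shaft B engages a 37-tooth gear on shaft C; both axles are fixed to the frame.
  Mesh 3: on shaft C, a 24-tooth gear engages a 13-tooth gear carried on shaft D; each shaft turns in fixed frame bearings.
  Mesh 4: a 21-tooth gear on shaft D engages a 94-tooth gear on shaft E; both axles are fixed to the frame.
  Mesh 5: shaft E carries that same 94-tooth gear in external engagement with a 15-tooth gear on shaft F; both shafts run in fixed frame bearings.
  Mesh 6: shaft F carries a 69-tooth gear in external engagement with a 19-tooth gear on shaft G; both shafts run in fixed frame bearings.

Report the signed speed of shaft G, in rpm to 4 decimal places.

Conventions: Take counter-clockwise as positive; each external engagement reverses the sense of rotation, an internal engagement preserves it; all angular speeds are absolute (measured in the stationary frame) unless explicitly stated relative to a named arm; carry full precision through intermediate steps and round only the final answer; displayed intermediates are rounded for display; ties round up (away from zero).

class = fixed-axis compound train [6 meshes; 6 ratios multiply, 6 sense flips]
mesh 1 [66T→17T]: ω = 341.0000×66/17 = 1323.8824 rpm, sense flips to −
mesh 2 [96T→37T]: ω = 1323.8824×96/37 = 3434.9380 rpm, sense flips to +
mesh 3 [24T→13T]: ω = 3434.9380×24/13 = 6341.4240 rpm, sense flips to −
mesh 4 [21T→94T]: ω = 6341.4240×21/94 = 1416.7011 rpm, sense flips to +
mesh 5 [94T→15T]: ω = 1416.7011×94/15 = 8877.9936 rpm, sense flips to −
mesh 6 [69T→19T]: ω = 8877.9936×69/19 = 32241.1346 rpm, sense flips to +
signed output speed = +32241.1346 rpm

+32241.1346 rpm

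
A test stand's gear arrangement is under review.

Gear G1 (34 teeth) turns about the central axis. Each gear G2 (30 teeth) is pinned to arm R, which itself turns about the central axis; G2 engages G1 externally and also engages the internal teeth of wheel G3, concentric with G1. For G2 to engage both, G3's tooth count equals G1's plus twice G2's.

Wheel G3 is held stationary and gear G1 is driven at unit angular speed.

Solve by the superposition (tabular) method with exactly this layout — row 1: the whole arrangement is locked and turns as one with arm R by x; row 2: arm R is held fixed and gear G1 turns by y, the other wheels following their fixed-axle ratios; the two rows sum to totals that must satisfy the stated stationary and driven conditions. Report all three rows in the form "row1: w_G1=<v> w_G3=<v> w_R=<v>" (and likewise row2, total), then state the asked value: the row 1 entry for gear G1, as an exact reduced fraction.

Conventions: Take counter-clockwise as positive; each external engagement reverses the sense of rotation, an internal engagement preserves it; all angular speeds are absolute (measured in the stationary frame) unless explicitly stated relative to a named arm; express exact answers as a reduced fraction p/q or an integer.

row1: w_G1=17/64 w_G3=17/64 w_R=17/64
row2: w_G1=47/64 w_G3=-17/64 w_R=0
total: w_G1=1 w_G3=0 w_R=17/64
asked value: 17/64

topology: planetary set — G1 34T / G2 30T / G3 94T, arm = carrier (Willis)
row 1 — lock + rotate with arm: ω_sun = ω_ring = ω_arm = x
row 2: sun turns y, ring = −(34/94)·y, arm 0
boundary: total ω_ring = x − (34/94)·y = 0 and total ω_sun = x + y = 1  ⇒  y = 47/64, x = 17/64
row 2 ring = −(34/94)·47/64 = -17/64
totals (row 1 + row 2): sun 17/64 + 47/64 = 1, ring 17/64 + (-17/64) = 0, arm 17/64 + 0 = 17/64
asked cell (row1, sun) = 17/64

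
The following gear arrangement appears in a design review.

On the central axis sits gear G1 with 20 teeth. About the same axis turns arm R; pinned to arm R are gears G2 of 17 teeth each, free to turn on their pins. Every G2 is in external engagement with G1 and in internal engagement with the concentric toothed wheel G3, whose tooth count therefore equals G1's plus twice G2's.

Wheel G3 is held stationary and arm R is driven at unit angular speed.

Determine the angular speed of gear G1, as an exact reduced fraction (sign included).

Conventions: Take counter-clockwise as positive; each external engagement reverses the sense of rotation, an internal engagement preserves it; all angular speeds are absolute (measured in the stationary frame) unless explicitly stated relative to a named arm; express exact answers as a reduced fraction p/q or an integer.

37/10

topology: planetary set — G1 20T / G2 17T / G3 54T, arm = carrier (Willis)
ring teeth: 20 + 2·17 = 54
20(ω_sun−ω_arm) = −54(ω_ring−ω_arm),  ω_ring = 0, ω_arm = 1
ω_sun = 1 − (54/20)(0−1) = 37/10
exact speed ratio = 37/10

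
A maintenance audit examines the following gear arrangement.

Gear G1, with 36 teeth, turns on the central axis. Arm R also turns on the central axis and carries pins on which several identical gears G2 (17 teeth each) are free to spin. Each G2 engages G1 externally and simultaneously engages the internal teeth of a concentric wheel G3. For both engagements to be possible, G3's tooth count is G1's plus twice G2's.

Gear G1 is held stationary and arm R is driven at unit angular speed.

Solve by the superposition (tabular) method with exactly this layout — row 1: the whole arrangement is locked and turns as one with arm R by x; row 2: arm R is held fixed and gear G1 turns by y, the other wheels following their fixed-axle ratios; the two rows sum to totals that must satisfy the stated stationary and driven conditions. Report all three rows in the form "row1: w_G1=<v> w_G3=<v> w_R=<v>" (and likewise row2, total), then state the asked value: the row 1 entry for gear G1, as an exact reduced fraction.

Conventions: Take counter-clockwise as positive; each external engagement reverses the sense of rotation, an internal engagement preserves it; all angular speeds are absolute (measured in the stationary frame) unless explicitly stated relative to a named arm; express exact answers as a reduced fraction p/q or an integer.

row1: w_G1=1 w_G3=1 w_R=1
row2: w_G1=-1 w_G3=18/35 w_R=0
total: w_G1=0 w_G3=53/35 w_R=1
asked value: 1

topology: planetary set — G1 36T / G2 17T / G3 70T, arm = carrier (Willis)
row 1 (train locked, turned with arm): all members turn x
row 2 — arm fixed, fixed-axis ratios: sun y, ring −(36/70)·y, arm 0
boundary: total ω_sun = x + y = 0 and total ω_arm = x = 1  ⇒  y = -1, x = 1
row 2 ring = −(36/70)·(-1) = 18/35
totals (row 1 + row 2): sun 1 + (-1) = 0, ring 1 + 18/35 = 53/35, arm 1 + 0 = 1
asked cell (row1, sun) = 1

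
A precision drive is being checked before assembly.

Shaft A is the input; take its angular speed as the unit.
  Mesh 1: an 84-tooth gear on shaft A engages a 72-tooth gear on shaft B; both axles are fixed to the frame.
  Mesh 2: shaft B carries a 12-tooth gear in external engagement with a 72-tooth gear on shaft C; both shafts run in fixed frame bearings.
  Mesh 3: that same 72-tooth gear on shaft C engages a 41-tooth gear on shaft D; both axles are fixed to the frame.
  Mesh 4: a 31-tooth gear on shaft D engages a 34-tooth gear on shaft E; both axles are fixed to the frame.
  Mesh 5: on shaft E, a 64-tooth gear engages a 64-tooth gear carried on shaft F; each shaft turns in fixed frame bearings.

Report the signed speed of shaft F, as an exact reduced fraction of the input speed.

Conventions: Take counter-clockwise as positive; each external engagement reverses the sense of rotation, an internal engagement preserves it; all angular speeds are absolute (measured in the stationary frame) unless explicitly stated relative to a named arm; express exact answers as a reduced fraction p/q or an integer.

-217/697

5-mesh fixed-axis compound train (all bearings frame-fixed)
mesh 1 [84T→72T]: |ω|/ω_in = 1×84/72 = 7/6, sense flips to −
mesh 2 [12T→72T]: |ω|/ω_in = (7/6)×12/72 = 7/36, sense flips to +
mesh 3 [72T→41T]: |ω|/ω_in = (7/36)×72/41 = 14/41, sense flips to −
mesh 4 [31T→34T]: |ω|/ω_in = (14/41)×31/34 = 217/697, sense flips to +
mesh 5 [64T→64T]: |ω|/ω_in = (217/697)×64/64 = 217/697, sense flips to −
signed output speed (× input speed) = -217/697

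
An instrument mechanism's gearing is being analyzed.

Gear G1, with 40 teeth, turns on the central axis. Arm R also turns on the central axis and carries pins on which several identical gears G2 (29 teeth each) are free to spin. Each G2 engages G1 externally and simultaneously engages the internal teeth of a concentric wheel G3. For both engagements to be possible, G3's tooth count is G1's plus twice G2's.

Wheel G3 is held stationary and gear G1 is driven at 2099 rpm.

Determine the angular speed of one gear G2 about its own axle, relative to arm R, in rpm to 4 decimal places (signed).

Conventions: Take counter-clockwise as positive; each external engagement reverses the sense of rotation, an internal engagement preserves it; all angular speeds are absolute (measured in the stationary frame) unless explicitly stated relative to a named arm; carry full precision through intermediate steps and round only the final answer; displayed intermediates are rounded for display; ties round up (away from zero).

-2055.9920 rpm

planetary set (40T centre, 29T on arm, 98T internal) — Willis relation
normalise by the input: solve with ω_sun = 1, then scale by 2099 rpm
ring teeth: 40 + 2·29 = 98
40(ω_sun−ω_arm) = −98(ω_ring−ω_arm),  ω_ring = 0, ω_sun = 1
40(1−ω_arm) = −98(0−ω_arm)  ⇒  138·ω_arm = 40  ⇒  ω_arm = 20/69
sun–planet mesh: 40·(1−20/69) = −29·(ω_p−ω_arm)  ⇒  ω_p−ω_arm = -1960/2001
scale: ω_p−ω_arm = -1960/2001 × 2099 rpm = -2055.9920 rpm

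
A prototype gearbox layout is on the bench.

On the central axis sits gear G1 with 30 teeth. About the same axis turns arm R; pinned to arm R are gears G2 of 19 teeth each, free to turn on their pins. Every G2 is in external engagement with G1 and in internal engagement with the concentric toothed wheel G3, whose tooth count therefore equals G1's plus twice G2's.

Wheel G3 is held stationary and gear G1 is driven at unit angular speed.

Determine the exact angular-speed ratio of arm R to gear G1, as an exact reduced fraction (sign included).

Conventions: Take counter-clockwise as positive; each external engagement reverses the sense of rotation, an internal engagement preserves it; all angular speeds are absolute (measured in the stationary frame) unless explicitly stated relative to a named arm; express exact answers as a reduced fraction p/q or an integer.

recognized (axles ride arm R): planetary set, 30/19/68 teeth
ring teeth: 30 + 2·19 = 68
30(ω_sun−ω_arm) = −68(ω_ring−ω_arm),  ω_ring = 0, ω_sun = 1
30(1−ω_arm) = −68(0−ω_arm)  ⇒  98·ω_arm = 30  ⇒  ω_arm = 15/49
ω_out/ω_in = 15/49

15/49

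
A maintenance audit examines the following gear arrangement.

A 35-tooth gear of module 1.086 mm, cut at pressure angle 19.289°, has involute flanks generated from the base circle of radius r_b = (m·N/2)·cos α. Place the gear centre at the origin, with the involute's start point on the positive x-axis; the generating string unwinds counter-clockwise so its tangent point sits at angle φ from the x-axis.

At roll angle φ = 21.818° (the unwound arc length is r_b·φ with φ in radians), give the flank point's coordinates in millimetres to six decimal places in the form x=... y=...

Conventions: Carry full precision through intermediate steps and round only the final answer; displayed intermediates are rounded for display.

x=19.191939 y=0.325404

single-mesh involute tooth geometry (35T wheel at module 1.086)
pitch radius r_p = m·N/2 = 1.086·35/2 = 19.005000
base radius r_b = r_p·cos α = 19.005000·cos 19.289° = 17.938143
roll angle φ = 21.818° = 0.38079594 rad
x = r_b·(cos φ + φ·sin φ) = 19.191939
y = r_b·(sin φ − φ·cos φ) = 0.325404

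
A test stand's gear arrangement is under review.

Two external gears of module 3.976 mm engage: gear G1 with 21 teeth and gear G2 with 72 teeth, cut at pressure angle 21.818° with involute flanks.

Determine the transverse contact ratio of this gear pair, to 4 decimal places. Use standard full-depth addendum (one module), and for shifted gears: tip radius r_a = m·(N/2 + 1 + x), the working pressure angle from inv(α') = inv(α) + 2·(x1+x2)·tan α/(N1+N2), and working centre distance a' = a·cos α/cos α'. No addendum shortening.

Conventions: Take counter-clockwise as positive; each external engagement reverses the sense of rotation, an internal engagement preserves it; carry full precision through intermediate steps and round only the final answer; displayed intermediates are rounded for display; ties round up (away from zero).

1.6096

class = single-mesh tooth geometry [involute pair 21T × 72T, m = 3.976]
base radii: r_b1 = 38.757554, r_b2 = 132.883041
tip radii: r_a1 = 45.724000, r_a2 = 147.112000
no profile shift: α' = α, a' = a
action lengths: √(r_a1²−r_b1²) = 24.259765, √(r_a2²−r_b2²) = 63.119235
base pitch p_b = π·m·cos α = 11.596233
CR = (24.259765 + 63.119235 − 184.884000·sin 21.81800°)/11.596233 = 1.609583
contact ratio ≈ 1.6096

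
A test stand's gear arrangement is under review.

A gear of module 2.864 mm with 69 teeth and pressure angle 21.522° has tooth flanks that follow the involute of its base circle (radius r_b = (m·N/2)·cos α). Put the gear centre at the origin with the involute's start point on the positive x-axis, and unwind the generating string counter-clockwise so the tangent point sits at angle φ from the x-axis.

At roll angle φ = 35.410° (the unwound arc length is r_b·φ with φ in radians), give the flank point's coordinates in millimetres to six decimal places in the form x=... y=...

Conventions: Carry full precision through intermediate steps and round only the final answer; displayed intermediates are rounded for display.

x=107.832005 y=6.960068

class = single-mesh tooth geometry [base-circle involute, m = 2.864, 69T]
pitch radius r_p = m·N/2 = 2.864·69/2 = 98.808000
base radius r_b = r_p·cos α = 98.808000·cos 21.522° = 91.918787
roll angle φ = 35.410° = 0.61802109 rad
x = r_b·(cos φ + φ·sin φ) = 107.832005
y = r_b·(sin φ − φ·cos φ) = 6.960068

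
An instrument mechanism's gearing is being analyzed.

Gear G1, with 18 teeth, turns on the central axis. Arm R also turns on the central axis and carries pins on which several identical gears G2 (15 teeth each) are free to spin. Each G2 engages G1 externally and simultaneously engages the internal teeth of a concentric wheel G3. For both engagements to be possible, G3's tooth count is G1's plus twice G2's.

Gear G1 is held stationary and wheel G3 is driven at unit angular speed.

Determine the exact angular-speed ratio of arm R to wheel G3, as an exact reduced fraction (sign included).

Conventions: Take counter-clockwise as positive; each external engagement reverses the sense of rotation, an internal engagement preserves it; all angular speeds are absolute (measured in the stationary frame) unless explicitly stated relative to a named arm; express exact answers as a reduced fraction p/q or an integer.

8/11

recognized (axles ride arm R): planetary set, 18/15/48 teeth
ring teeth: 18 + 2·15 = 48
18(ω_sun−ω_arm) = −48(ω_ring−ω_arm),  ω_sun = 0, ω_ring = 1
18(0−ω_arm) = −48(1−ω_arm)  ⇒  66·ω_arm = 48  ⇒  ω_arm = 8/11
ω_out/ω_in = 8/11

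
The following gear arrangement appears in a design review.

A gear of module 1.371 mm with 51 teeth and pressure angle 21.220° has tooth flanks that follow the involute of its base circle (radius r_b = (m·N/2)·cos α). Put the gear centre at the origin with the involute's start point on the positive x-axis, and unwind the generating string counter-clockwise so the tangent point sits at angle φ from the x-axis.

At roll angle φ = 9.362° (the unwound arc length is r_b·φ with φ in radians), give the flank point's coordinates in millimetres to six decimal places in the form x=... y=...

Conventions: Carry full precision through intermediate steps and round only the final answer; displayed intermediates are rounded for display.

topology: single-mesh involute geometry — m = 1.371, N = 51
pitch radius r_p = m·N/2 = 1.371·51/2 = 34.960500
base radius r_b = r_p·cos α = 34.960500·cos 21.220° = 32.590091
roll angle φ = 9.362° = 0.16339772 rad
x = r_b·(cos φ + φ·sin φ) = 33.022250
y = r_b·(sin φ − φ·cos φ) = 0.047265

x=33.022250 y=0.047265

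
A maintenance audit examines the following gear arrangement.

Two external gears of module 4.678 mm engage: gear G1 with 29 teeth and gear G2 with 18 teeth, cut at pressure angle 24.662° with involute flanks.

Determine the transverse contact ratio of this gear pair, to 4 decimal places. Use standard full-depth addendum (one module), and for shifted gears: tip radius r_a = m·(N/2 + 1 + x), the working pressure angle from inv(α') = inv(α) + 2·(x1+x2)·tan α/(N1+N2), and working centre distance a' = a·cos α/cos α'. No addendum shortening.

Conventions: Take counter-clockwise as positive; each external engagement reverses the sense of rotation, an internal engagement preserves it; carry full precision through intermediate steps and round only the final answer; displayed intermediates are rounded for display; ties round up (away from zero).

1.4392

class = single-mesh tooth geometry [involute pair 29T × 18T, m = 4.678]
base radii: r_b1 = 61.643803, r_b2 = 38.261671
tip radii: r_a1 = 72.509000, r_a2 = 46.780000
no profile shift: α' = α, a' = a
action lengths: √(r_a1²−r_b1²) = 38.178483, √(r_a2²−r_b2²) = 26.914920
base pitch p_b = π·m·cos α = 13.355843
CR = (38.178483 + 26.914920 − 109.933000·sin 24.66200°)/13.355843 = 1.439241
contact ratio ≈ 1.4392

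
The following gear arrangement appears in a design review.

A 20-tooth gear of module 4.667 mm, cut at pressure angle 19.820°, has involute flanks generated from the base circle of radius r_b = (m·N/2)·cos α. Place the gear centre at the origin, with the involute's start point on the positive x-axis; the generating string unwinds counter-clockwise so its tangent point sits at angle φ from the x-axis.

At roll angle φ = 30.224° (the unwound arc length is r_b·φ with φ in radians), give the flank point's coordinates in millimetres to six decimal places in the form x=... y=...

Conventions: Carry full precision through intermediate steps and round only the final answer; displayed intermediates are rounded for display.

recognized (one wheel, involute flank): single-mesh tooth geometry, m = 4.667, N = 20
pitch radius r_p = m·N/2 = 4.667·20/2 = 46.670000
base radius r_b = r_p·cos α = 46.670000·cos 19.820° = 43.905384
roll angle φ = 30.224° = 0.52750831 rad
x = r_b·(cos φ + φ·sin φ) = 49.595618
y = r_b·(sin φ − φ·cos φ) = 2.089061

x=49.595618 y=2.089061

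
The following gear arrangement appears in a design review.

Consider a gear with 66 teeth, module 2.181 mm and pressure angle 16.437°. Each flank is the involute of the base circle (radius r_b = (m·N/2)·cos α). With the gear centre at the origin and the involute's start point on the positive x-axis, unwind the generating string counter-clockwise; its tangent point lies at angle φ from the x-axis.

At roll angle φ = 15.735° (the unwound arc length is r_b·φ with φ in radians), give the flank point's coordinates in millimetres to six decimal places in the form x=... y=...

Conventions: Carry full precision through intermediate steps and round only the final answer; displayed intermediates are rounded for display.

class = single-mesh tooth geometry [base-circle involute, m = 2.181, 66T]
pitch radius r_p = m·N/2 = 2.181·66/2 = 71.973000
base radius r_b = r_p·cos α = 71.973000·cos 16.437° = 69.031568
roll angle φ = 15.735° = 0.27462756 rad
x = r_b·(cos φ + φ·sin φ) = 71.585880
y = r_b·(sin φ − φ·cos φ) = 0.473020

x=71.585880 y=0.473020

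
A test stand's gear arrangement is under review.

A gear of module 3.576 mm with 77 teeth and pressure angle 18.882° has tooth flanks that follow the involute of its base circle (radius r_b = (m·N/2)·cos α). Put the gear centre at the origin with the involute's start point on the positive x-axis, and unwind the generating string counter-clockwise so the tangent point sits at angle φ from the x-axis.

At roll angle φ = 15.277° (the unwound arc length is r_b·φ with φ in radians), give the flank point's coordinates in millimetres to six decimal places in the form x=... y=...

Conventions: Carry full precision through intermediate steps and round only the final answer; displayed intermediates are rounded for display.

class = single-mesh tooth geometry [base-circle involute, m = 3.576, 77T]
pitch radius r_p = m·N/2 = 3.576·77/2 = 137.676000
base radius r_b = r_p·cos α = 137.676000·cos 18.882° = 130.267252
roll angle φ = 15.277° = 0.26663395 rad
x = r_b·(cos φ + φ·sin φ) = 134.815863
y = r_b·(sin φ − φ·cos φ) = 0.817278

x=134.815863 y=0.817278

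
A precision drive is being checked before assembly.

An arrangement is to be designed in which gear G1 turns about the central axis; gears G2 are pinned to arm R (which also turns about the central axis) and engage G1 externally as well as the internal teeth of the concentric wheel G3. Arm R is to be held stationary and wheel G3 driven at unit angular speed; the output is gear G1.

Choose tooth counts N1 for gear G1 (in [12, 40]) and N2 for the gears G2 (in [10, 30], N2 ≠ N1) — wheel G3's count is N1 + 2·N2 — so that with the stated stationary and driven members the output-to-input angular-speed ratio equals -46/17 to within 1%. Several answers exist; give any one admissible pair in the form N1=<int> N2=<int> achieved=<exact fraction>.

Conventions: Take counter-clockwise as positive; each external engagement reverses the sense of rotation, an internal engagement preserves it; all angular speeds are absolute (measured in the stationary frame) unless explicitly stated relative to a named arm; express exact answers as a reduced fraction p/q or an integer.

N1=34 N2=29 achieved=-46/17

class = planetary set [ratio -46/17 wanted; Willis about the carrier]
Willis with ω_arm = 0: ω_sun/ω_ring = −N3/N1; set equal to -46/17  ⇒  N3/N1 = −(-46/17) = 46/17
N3 = N1 + 2·N2  ⇒  N2/N1 = (N3/N1 − 1)/2 = (46/17 − 1)/2 = 29/34
smallest multiple with N1 ≥ 12 and N2 ≥ 10: k = 1  ⇒  N1 = 1·34 = 34, N2 = 1·29 = 29 (N1 ≤ 40, N2 ≤ 30, N2 ≠ N1 ✓), N3 = 34 + 2·29 = 92
check: −N3/N1 with N1 = 34, N3 = 92 gives -46/17; |achieved − target| = 0 ≤ 23/850 ✓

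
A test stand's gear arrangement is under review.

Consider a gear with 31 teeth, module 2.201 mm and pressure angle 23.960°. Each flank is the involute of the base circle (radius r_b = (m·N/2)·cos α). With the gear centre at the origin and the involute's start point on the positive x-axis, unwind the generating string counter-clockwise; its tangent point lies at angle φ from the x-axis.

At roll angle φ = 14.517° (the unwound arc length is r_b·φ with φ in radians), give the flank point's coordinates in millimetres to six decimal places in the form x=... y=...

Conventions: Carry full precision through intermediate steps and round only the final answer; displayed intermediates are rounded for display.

x=32.160417 y=0.167945

topology: single-mesh involute geometry — m = 2.201, N = 31
pitch radius r_p = m·N/2 = 2.201·31/2 = 34.115500
base radius r_b = r_p·cos α = 34.115500·cos 23.960° = 31.175740
roll angle φ = 14.517° = 0.25336945 rad
x = r_b·(cos φ + φ·sin φ) = 32.160417
y = r_b·(sin φ − φ·cos φ) = 0.167945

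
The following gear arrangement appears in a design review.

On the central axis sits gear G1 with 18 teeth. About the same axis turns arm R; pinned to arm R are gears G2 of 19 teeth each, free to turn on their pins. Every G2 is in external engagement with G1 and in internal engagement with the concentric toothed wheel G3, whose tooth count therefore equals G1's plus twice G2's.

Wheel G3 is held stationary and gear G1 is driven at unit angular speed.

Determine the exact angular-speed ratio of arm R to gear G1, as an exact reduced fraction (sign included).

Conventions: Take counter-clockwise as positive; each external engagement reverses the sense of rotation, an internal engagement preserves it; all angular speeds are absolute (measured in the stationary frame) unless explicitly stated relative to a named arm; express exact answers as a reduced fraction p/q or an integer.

topology: planetary set — G1 18T / G2 19T / G3 56T, arm = carrier (Willis)
ring teeth: 18 + 2·19 = 56
18(ω_sun−ω_arm) = −56(ω_ring−ω_arm),  ω_ring = 0, ω_sun = 1
18(1−ω_arm) = −56(0−ω_arm)  ⇒  74·ω_arm = 18  ⇒  ω_arm = 9/37
ω_out/ω_in = 9/37

9/37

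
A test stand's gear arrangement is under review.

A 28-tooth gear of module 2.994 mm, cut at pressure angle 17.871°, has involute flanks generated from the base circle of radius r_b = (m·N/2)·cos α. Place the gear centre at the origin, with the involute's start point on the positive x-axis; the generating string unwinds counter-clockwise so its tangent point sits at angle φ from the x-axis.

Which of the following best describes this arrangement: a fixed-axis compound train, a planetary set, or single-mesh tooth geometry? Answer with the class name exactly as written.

single-mesh tooth geometry

class = single-mesh tooth geometry [base-circle involute, m = 2.994, 28T]
classification: single-mesh tooth geometry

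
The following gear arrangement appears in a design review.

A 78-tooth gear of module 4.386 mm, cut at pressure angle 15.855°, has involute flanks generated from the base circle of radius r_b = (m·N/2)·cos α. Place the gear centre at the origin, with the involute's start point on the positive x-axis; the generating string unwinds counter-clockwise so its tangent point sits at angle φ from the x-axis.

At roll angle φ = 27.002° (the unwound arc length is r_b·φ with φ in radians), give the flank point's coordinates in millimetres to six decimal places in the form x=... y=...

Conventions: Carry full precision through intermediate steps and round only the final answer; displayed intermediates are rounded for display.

x=181.817110 y=5.614495

topology: single-mesh involute geometry — m = 4.386, N = 78
pitch radius r_p = m·N/2 = 4.386·78/2 = 171.054000
base radius r_b = r_p·cos α = 171.054000·cos 15.855° = 164.546452
roll angle φ = 27.002° = 0.47127380 rad
x = r_b·(cos φ + φ·sin φ) = 181.817110
y = r_b·(sin φ − φ·cos φ) = 5.614495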